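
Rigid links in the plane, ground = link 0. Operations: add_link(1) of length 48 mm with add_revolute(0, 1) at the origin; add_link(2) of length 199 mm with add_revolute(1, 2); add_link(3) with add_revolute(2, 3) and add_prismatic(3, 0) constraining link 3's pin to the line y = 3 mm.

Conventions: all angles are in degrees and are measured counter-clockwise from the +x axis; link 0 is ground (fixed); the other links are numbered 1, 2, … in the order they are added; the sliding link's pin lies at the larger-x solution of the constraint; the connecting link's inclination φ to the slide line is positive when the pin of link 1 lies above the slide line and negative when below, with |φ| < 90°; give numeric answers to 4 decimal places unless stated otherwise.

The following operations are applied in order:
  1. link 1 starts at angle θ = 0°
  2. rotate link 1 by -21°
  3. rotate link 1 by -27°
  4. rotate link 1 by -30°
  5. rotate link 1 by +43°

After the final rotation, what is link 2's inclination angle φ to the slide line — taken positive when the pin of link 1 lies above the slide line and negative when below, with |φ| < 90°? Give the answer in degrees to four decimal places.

geometry: r = 48 mm, L = 199 mm, e = 3 mm; θ starts at 0°
rotate link 1 by -21°: θ ← 0° -21° = -21°
rotate link 1 by -27°: θ ← -21° -27° = -48°
rotate link 1 by -30°: θ ← -48° -30° = -78°
rotate link 1 by +43°: θ ← -78° +43° = -35°
h = r sin θ − e = -27.531669 − 3 = -30.531669
sin φ = h / L = -30.531669 / 199 = -0.15342547
φ = arcsin(-0.15342547) = -8.825490°

-8.8255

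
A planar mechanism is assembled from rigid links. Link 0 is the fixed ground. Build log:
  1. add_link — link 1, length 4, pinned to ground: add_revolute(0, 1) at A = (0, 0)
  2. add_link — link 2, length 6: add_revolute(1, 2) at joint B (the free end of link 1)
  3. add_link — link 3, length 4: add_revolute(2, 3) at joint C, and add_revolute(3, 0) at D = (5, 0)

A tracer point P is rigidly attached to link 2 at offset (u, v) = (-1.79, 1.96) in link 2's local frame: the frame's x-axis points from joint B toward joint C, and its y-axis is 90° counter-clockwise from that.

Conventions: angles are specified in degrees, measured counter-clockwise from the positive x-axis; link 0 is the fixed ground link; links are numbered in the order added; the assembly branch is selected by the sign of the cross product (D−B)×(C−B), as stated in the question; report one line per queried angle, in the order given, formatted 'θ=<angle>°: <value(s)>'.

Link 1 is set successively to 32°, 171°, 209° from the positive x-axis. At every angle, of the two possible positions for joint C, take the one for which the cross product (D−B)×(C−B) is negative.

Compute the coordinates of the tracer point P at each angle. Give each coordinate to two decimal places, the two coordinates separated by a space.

A=(0,0), D=(5.00,0)
θ=32°: B = A + 4.00·(cos32°, sin32°) = (3.3922, 2.1197)
θ=32°: |BD| = 2.6605
θ=32°: circle(B,6.00) ∩ circle(D,4.00): a=5.0890, h=3.1784
θ=32°:   candidates: C₊=(9.0000,-0.0140) cross=8.456; C₋=(3.9353,-3.8557) cross=-8.456
θ=32°:   branch - wants cross < 0 → take C=(3.9353,-3.8557) (cross=-8.456)
θ=32°: ex = (C−B)/|BC| = (0.0905,-0.9959); ey = (0.9959,0.0905)
θ=32°: P = B + -1.79·ex + 1.96·ey = (5.1821,4.0797)
θ=171°: B = A + 4.00·(cos171°, sin171°) = (-3.9508, 0.6257)
θ=171°: |BD| = 8.9726
θ=171°: circle(B,6.00) ∩ circle(D,4.00): a=5.6008, h=2.1520
θ=171°:   candidates: C₊=(1.7865,2.3819) cross=19.309; C₋=(1.4863,-1.9116) cross=-19.309
θ=171°:   branch - wants cross < 0 → take C=(1.4863,-1.9116) (cross=-19.309)
θ=171°: ex = (C−B)/|BC| = (0.9062,-0.4229); ey = (0.4229,0.9062)
θ=171°: P = B + -1.79·ex + 1.96·ey = (-4.7440,3.1588)
θ=209°: B = A + 4.00·(cos209°, sin209°) = (-3.4985, -1.9392)
θ=209°: |BD| = 8.7169
θ=209°: circle(B,6.00) ∩ circle(D,4.00): a=5.5057, h=2.3849
θ=209°:   candidates: C₊=(1.3386,1.6107) cross=20.789; C₋=(2.3998,-3.0395) cross=-20.789
θ=209°:   branch - wants cross < 0 → take C=(2.3998,-3.0395) (cross=-20.789)
θ=209°: ex = (C−B)/|BC| = (0.9830,-0.1834); ey = (0.1834,0.9830)
θ=209°: P = B + -1.79·ex + 1.96·ey = (-4.8987,0.3158)

θ=32°: 5.18 4.08
θ=171°: -4.74 3.16
θ=209°: -4.90 0.32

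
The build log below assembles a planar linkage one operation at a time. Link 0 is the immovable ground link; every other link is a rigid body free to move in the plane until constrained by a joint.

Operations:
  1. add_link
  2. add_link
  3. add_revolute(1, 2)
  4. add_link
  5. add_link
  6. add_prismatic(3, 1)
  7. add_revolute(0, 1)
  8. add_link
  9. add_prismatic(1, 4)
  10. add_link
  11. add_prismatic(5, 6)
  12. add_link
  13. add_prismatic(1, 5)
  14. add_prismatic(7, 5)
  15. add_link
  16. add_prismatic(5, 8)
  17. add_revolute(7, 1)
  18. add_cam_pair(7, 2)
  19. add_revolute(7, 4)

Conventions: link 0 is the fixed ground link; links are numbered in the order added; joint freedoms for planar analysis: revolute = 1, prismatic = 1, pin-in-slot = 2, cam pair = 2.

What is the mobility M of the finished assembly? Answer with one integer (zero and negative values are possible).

(L,J1,J2)=(1,0,0); link0 fixed
link1: (2,0,0)
link2: (3,0,0)
R 1-2 [J1]: (3,1,0)
link3: (4,1,0)
link4: (5,1,0)
P 3-1 [J1]: (5,2,0)
R 0-1 [J1]: (5,3,0)
link5: (6,3,0)
P 1-4 [J1]: (6,4,0)
link6: (7,4,0)
P 5-6 [J1]: (7,5,0)
link7: (8,5,0)
P 1-5 [J1]: (8,6,0)
P 7-5 [J1]: (8,7,0)
link8: (9,7,0)
P 5-8 [J1]: (9,8,0)
R 7-1 [J1]: (9,9,0)
C 7-2 [J2]: (9,9,1)
R 7-4 [J1]: (9,10,1)
Grübler: 3·8 − 2·10 − 1 = 3

M = 3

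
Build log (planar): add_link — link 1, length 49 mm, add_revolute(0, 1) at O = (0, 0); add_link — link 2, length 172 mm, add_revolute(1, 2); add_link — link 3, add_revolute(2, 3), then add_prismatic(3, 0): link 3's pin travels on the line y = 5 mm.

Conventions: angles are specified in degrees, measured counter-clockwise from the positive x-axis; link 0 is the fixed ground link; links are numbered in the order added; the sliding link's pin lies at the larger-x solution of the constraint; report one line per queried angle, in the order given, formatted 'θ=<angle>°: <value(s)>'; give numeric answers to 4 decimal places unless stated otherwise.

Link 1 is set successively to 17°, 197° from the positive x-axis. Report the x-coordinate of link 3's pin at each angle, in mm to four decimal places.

geometry: r = 49 mm, L = 172 mm, e = 5 mm
θ=17°: crank pin P = (r cos θ, r sin θ) = (46.858933, 14.326214)
θ=17°: h = r sin θ − e = 14.326214 − 5 = 9.326214
θ=17°: x = r cos θ + √(L² − h²) = 46.858933 + 171.746970 = 218.605903
θ=197°: crank pin P = (r cos θ, r sin θ) = (-46.858933, -14.326214)
θ=197°: h = r sin θ − e = -14.326214 − 5 = -19.326214
θ=197°: x = r cos θ + √(L² − h²) = -46.858933 + 170.910788 = 124.051855

θ=17°: 218.6059
θ=197°: 124.0519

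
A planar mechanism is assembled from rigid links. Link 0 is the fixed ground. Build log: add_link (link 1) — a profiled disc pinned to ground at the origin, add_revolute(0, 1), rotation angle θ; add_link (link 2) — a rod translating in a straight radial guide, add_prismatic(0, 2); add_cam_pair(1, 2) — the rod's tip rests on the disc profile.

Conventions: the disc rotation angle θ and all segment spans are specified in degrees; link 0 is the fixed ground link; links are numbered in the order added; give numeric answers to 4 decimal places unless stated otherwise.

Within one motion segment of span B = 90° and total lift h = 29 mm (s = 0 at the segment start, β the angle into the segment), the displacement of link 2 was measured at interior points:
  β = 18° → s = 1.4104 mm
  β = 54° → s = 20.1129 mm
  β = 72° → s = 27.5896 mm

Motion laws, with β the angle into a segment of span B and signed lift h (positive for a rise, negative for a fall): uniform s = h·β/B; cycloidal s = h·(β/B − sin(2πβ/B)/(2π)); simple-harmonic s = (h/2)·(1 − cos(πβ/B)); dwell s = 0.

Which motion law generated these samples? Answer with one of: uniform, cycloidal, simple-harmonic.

candidates at β/B = r: uniform s = h·r (linear in β); cycloidal s = h·(r − sin(2πr)/(2π)); simple-harmonic s = (h/2)(1 − cos(πr))
β=18°: printed 1.4104 | uniform 5.8000, cycloidal 1.4104, simple-harmonic 2.7693
β=54°: printed 20.1129 | uniform 17.4000, cycloidal 20.1129, simple-harmonic 18.9807
β=72°: printed 27.5896 | uniform 23.2000, cycloidal 27.5896, simple-harmonic 26.2307
only one law matches every sample → cycloidal

cycloidal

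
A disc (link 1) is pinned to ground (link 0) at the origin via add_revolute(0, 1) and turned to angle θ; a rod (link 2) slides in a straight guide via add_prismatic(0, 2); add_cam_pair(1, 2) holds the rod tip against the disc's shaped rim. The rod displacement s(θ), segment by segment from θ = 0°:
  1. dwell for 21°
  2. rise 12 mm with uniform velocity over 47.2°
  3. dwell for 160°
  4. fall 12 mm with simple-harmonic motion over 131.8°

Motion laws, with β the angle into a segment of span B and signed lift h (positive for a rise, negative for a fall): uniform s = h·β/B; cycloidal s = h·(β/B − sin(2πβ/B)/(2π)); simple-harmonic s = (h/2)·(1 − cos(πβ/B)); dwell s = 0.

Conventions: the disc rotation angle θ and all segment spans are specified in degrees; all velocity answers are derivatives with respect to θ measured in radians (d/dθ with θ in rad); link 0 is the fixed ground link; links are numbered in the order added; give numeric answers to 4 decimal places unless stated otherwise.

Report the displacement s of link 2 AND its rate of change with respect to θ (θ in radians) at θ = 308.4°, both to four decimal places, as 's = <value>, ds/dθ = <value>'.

segment 1 (0° to 21°, dwell): s unchanged at 0.0000
segment 2 (21° to 68.2°, uniform, h = 12) is passed completely: s = 0.0000 + (12) = 12.0000
segment 3 (68.2° to 228.2°, dwell): s unchanged at 12.0000
θ = 308.4° falls in segment 4 (228.2° to 360°, simple-harmonic, h = -12): β = 308.4 − 228.2 = 80.2°, B = 131.8°; Δs = -12/2·(1 − cos(π·0.6085)) = -8.0058; s = 12.0000 − 8.0058 = 3.9942
velocity in seg [228.2°–360°] (simple-harmonic), θ in radians: β = 80.2° = 1.3998 rad, B = 131.8° = 2.3003 rad; ds/dθ = (πh/(2B)) sin(πβ/B) = (π·(-12)/(2·2.3003)) sin(π·0.6085) = -7.722811 mm/rad

s = 3.9942, ds/dθ = -7.7228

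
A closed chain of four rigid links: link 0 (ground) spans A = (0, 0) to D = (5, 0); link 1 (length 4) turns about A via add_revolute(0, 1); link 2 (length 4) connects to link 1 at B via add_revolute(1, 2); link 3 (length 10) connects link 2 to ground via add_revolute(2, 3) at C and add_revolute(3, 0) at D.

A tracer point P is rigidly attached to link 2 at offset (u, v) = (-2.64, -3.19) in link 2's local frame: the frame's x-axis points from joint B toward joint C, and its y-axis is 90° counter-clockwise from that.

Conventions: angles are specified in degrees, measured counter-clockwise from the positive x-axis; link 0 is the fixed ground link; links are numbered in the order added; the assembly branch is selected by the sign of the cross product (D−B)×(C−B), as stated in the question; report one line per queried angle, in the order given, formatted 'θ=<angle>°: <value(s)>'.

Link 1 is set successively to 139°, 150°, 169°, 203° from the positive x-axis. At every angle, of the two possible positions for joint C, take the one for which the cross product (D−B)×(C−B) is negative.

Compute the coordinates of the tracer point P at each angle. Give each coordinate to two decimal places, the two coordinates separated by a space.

A=(0,0), D=(5.00,0)
θ=139°: B = A + 4.00·(cos139°, sin139°) = (-3.0188, 2.6242)
θ=139°: |BD| = 8.4373
θ=139°: circle(B,4.00) ∩ circle(D,10.00): a=-0.7592, h=3.9273
θ=139°:   candidates: C₊=(-2.5189,6.5929) cross=33.136; C₋=(-4.9619,-0.8721) cross=-33.136
θ=139°:   branch - wants cross < 0 → take C=(-4.9619,-0.8721) (cross=-33.136)
θ=139°: ex = (C−B)/|BC| = (-0.4858,-0.8741); ey = (0.8741,-0.4858)
θ=139°: P = B + -2.64·ex + -3.19·ey = (-4.5248,6.4814)
θ=150°: B = A + 4.00·(cos150°, sin150°) = (-3.4641, 2.0000)
θ=150°: |BD| = 8.6972
θ=150°: circle(B,4.00) ∩ circle(D,10.00): a=-0.4806, h=3.9710
θ=150°:   candidates: C₊=(-3.0186,5.9751) cross=34.537; C₋=(-4.8450,-1.7541) cross=-34.537
θ=150°:   branch - wants cross < 0 → take C=(-4.8450,-1.7541) (cross=-34.537)
θ=150°: ex = (C−B)/|BC| = (-0.3452,-0.9385); ey = (0.9385,-0.3452)
θ=150°: P = B + -2.64·ex + -3.19·ey = (-5.5466,5.5789)
θ=169°: B = A + 4.00·(cos169°, sin169°) = (-3.9265, 0.7632)
θ=169°: |BD| = 8.9591
θ=169°: circle(B,4.00) ∩ circle(D,10.00): a=-0.2084, h=3.9946
θ=169°:   candidates: C₊=(-3.7939,4.7610) cross=35.788; C₋=(-4.4745,-3.1990) cross=-35.788
θ=169°:   branch - wants cross < 0 → take C=(-4.4745,-3.1990) (cross=-35.788)
θ=169°: ex = (C−B)/|BC| = (-0.1370,-0.9906); ey = (0.9906,-0.1370)
θ=169°: P = B + -2.64·ex + -3.19·ey = (-6.7248,3.8154)
θ=203°: B = A + 4.00·(cos203°, sin203°) = (-3.6820, -1.5629)
θ=203°: |BD| = 8.8216
θ=203°: circle(B,4.00) ∩ circle(D,10.00): a=-0.3503, h=3.9846
θ=203°:   candidates: C₊=(-4.7327,2.2966) cross=35.151; C₋=(-3.3208,-5.5466) cross=-35.151
θ=203°:   branch - wants cross < 0 → take C=(-3.3208,-5.5466) (cross=-35.151)
θ=203°: ex = (C−B)/|BC| = (0.0903,-0.9959); ey = (0.9959,0.0903)
θ=203°: P = B + -2.64·ex + -3.19·ey = (-7.0974,0.7782)

θ=139°: -4.52 6.48
θ=150°: -5.55 5.58
θ=169°: -6.72 3.82
θ=203°: -7.10 0.78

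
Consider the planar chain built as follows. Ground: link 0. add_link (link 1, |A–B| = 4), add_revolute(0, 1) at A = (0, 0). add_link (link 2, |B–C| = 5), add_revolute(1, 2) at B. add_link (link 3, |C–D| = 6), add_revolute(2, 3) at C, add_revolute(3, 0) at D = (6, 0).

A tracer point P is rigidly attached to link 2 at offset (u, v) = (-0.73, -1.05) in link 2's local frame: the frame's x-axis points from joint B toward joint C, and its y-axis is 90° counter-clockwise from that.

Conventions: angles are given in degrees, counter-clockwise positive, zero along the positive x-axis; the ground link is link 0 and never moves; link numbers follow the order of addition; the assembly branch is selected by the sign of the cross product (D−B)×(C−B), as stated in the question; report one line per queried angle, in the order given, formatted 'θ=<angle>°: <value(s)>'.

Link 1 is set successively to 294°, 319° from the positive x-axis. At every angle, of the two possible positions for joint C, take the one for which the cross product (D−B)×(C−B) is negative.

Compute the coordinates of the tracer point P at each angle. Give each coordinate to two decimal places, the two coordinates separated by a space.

A=(0,0), D=(6.00,0)
θ=294°: B = A + 4.00·(cos294°, sin294°) = (1.6269, -3.6542)
θ=294°: |BD| = 5.6988
θ=294°: circle(B,5.00) ∩ circle(D,6.00): a=1.8843, h=4.6313
θ=294°:   candidates: C₊=(0.1032,1.1080) cross=26.393; C₋=(6.0426,-5.9998) cross=-26.393
θ=294°:   branch - wants cross < 0 → take C=(6.0426,-5.9998) (cross=-26.393)
θ=294°: ex = (C−B)/|BC| = (0.8831,-0.4691); ey = (0.4691,0.8831)
θ=294°: P = B + -0.73·ex + -1.05·ey = (0.4897,-4.2390)
θ=319°: B = A + 4.00·(cos319°, sin319°) = (3.0188, -2.6242)
θ=319°: |BD| = 3.9716
θ=319°: circle(B,5.00) ∩ circle(D,6.00): a=0.6010, h=4.9637
θ=319°:   candidates: C₊=(0.1902,1.4987) cross=19.714; C₋=(6.7497,-5.9530) cross=-19.714
θ=319°:   branch - wants cross < 0 → take C=(6.7497,-5.9530) (cross=-19.714)
θ=319°: ex = (C−B)/|BC| = (0.7462,-0.6657); ey = (0.6657,0.7462)
θ=319°: P = B + -0.73·ex + -1.05·ey = (1.7751,-2.9217)

θ=294°: 0.49 -4.24
θ=319°: 1.78 -2.92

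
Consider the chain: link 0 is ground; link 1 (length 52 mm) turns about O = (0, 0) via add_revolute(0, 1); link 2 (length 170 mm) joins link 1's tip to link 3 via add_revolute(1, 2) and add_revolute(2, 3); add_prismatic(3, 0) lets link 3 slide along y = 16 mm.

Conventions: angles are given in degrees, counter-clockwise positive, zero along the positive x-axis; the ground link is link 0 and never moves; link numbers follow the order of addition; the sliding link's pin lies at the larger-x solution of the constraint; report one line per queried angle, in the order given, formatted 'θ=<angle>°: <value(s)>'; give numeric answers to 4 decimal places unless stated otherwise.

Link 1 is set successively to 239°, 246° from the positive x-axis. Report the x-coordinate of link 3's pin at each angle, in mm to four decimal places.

geometry: r = 52 mm, L = 170 mm, e = 16 mm
θ=239°: crank pin P = (r cos θ, r sin θ) = (-26.781980, -44.572700)
θ=239°: h = r sin θ − e = -44.572700 − 16 = -60.572700
θ=239°: x = r cos θ + √(L² − h²) = -26.781980 + 158.842526 = 132.060546
θ=246°: crank pin P = (r cos θ, r sin θ) = (-21.150305, -47.504364)
θ=246°: h = r sin θ − e = -47.504364 − 16 = -63.504364
θ=246°: x = r cos θ + √(L² − h²) = -21.150305 + 157.693360 = 136.543055

θ=239°: 132.0605
θ=246°: 136.5431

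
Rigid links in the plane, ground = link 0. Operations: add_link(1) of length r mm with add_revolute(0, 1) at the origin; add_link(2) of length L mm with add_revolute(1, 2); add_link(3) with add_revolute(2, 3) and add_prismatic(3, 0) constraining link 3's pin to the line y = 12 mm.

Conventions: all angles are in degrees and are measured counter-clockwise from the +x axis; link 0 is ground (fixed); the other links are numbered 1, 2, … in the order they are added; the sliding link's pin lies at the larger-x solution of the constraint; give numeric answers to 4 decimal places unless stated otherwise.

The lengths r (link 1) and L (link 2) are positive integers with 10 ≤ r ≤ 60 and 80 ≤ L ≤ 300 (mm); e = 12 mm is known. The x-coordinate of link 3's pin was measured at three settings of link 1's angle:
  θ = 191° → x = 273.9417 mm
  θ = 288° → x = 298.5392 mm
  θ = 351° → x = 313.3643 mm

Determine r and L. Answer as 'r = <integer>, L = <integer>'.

constraint per measurement: (x − r cos θ)² + (r sin θ − e)² = L²
subtracting the θ₁ and θ₂ equations cancels the r² and L² terms:
r = (x₁² − x₂²) / (2[(x₁cos θ₁ + e sin θ₁) − (x₂cos θ₂ + e sin θ₂)]) = 20.0000 → r = 20
L² = (x₁ − r cos θ₁)² + (r sin θ₁ − e)² = 86435.9881 → L = 294.0000 → L = 294
check at θ₃=351°: x = 313.3643 (printed 313.3643) ✓

r = 20, L = 294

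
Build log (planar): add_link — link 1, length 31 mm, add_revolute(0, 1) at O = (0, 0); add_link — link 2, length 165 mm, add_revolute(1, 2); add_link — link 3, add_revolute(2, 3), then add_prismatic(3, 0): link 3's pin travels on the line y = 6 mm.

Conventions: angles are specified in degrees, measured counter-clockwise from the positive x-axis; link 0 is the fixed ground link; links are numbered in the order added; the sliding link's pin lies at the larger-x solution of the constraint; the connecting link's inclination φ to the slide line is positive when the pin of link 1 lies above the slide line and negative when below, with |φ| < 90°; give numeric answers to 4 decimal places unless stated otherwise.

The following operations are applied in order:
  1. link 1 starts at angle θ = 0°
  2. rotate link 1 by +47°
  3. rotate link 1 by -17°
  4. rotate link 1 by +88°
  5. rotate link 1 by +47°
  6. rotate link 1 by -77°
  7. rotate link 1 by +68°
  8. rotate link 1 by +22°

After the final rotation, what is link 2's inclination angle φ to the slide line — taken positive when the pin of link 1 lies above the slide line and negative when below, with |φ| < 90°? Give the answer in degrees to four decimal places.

geometry: r = 31 mm, L = 165 mm, e = 6 mm; θ starts at 0°
rotate link 1 by +47°: θ ← 0° +47° = 47°
rotate link 1 by -17°: θ ← 47° -17° = 30°
rotate link 1 by +88°: θ ← 30° +88° = 118°
rotate link 1 by +47°: θ ← 118° +47° = 165°
rotate link 1 by -77°: θ ← 165° -77° = 88°
rotate link 1 by +68°: θ ← 88° +68° = 156°
rotate link 1 by +22°: θ ← 156° +22° = 178°
h = r sin θ − e = 1.081884 − 6 = -4.918116
sin φ = h / L = -4.918116 / 165 = -0.02980676
φ = arcsin(-0.02980676) = -1.708055°

-1.7081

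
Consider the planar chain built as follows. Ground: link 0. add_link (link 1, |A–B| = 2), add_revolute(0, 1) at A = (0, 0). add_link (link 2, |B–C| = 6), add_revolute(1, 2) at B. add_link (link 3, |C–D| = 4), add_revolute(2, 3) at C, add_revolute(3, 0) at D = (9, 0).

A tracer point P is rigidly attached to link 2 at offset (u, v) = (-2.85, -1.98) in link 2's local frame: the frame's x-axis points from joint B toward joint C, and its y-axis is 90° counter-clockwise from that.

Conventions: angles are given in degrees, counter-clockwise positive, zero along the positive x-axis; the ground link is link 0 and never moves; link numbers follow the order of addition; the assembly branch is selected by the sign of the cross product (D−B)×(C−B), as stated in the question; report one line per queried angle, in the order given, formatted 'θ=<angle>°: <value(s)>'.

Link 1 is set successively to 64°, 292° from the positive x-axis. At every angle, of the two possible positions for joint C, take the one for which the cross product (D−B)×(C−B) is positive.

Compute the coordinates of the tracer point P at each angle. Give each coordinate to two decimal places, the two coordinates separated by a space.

A=(0,0), D=(9.00,0)
θ=64°: B = A + 2.00·(cos64°, sin64°) = (0.8767, 1.7976)
θ=64°: |BD| = 8.3198
θ=64°: circle(B,6.00) ∩ circle(D,4.00): a=5.3618, h=2.6927
θ=64°:   candidates: C₊=(6.6937,3.2682) cross=22.403; C₋=(5.5301,-1.9900) cross=-22.403
θ=64°:   branch + wants cross > 0 → take C=(6.6937,3.2682) (cross=22.403)
θ=64°: ex = (C−B)/|BC| = (0.9695,0.2451); ey = (-0.2451,0.9695)
θ=64°: P = B + -2.85·ex + -1.98·ey = (-1.4010,-0.8206)
θ=292°: B = A + 2.00·(cos292°, sin292°) = (0.7492, -1.8544)
θ=292°: |BD| = 8.4566
θ=292°: circle(B,6.00) ∩ circle(D,4.00): a=5.4108, h=2.5929
θ=292°:   candidates: C₊=(5.4598,1.8619) cross=21.927; C₋=(6.5969,-3.1977) cross=-21.927
θ=292°:   branch + wants cross > 0 → take C=(5.4598,1.8619) (cross=21.927)
θ=292°: ex = (C−B)/|BC| = (0.7851,0.6194); ey = (-0.6194,0.7851)
θ=292°: P = B + -2.85·ex + -1.98·ey = (-0.2619,-5.1741)

θ=64°: -1.40 -0.82
θ=292°: -0.26 -5.17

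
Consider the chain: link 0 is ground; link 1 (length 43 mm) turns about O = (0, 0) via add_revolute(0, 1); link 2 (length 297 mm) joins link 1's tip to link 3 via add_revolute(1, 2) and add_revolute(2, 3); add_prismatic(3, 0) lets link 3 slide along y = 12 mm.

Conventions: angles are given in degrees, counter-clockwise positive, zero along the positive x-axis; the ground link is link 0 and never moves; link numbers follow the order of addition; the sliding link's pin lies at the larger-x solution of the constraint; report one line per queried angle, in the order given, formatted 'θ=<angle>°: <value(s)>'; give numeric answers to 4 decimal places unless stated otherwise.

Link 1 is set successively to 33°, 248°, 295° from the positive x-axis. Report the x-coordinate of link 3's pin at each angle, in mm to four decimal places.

geometry: r = 43 mm, L = 297 mm, e = 12 mm
θ=33°: crank pin P = (r cos θ, r sin θ) = (36.062834, 23.419479)
θ=33°: h = r sin θ − e = 23.419479 − 12 = 11.419479
θ=33°: x = r cos θ + √(L² − h²) = 36.062834 + 296.780383 = 332.843217
θ=248°: crank pin P = (r cos θ, r sin θ) = (-16.108084, -39.868906)
θ=248°: h = r sin θ − e = -39.868906 − 12 = -51.868906
θ=248°: x = r cos θ + √(L² − h²) = -16.108084 + 292.435662 = 276.327579
θ=295°: crank pin P = (r cos θ, r sin θ) = (18.172585, -38.971235)
θ=295°: h = r sin θ − e = -38.971235 − 12 = -50.971235
θ=295°: x = r cos θ + √(L² − h²) = 18.172585 + 292.593461 = 310.766046

θ=33°: 332.8432
θ=248°: 276.3276
θ=295°: 310.7660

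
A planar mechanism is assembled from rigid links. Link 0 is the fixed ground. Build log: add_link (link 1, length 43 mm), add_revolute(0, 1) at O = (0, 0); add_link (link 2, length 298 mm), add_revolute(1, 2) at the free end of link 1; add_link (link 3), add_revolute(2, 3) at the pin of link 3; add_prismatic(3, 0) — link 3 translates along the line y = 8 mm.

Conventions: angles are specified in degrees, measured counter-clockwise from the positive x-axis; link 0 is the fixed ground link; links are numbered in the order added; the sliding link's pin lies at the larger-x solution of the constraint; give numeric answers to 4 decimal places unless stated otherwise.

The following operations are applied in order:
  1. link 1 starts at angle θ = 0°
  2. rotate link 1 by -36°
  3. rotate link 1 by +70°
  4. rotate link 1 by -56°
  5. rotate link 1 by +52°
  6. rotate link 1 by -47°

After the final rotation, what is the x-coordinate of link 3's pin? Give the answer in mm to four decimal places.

geometry: r = 43 mm, L = 298 mm, e = 8 mm; θ starts at 0°
rotate link 1 by -36°: θ ← 0° -36° = -36°
rotate link 1 by +70°: θ ← -36° +70° = 34°
rotate link 1 by -56°: θ ← 34° -56° = -22°
rotate link 1 by +52°: θ ← -22° +52° = 30°
rotate link 1 by -47°: θ ← 30° -47° = -17°
crank pin P = (r cos θ, r sin θ) = (41.121105, -12.571983)
h = r sin θ − e = -12.571983 − 8 = -20.571983
x = r cos θ + √(L² − h²) = 41.121105 + 297.289074 = 338.410178

338.4102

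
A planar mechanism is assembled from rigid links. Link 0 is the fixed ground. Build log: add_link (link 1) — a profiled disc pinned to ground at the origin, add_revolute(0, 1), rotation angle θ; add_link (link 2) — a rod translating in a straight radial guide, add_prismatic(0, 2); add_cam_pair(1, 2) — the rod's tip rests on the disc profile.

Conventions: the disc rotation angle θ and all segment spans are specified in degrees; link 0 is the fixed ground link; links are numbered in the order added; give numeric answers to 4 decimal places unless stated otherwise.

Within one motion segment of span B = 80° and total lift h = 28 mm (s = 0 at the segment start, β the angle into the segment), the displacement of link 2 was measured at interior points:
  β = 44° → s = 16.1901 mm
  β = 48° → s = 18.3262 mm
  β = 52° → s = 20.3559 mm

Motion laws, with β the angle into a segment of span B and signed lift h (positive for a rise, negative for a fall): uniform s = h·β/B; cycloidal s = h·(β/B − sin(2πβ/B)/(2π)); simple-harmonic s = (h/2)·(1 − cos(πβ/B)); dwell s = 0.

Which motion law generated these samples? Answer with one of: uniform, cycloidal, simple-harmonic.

candidates at β/B = r: uniform s = h·r (linear in β); cycloidal s = h·(r − sin(2πr)/(2π)); simple-harmonic s = (h/2)(1 − cos(πr))
β=44°: printed 16.1901 | uniform 15.4000, cycloidal 16.7771, simple-harmonic 16.1901
β=48°: printed 18.3262 | uniform 16.8000, cycloidal 19.4194, simple-harmonic 18.3262
β=52°: printed 20.3559 | uniform 18.2000, cycloidal 21.8053, simple-harmonic 20.3559
only one law matches every sample → simple-harmonic

simple-harmonic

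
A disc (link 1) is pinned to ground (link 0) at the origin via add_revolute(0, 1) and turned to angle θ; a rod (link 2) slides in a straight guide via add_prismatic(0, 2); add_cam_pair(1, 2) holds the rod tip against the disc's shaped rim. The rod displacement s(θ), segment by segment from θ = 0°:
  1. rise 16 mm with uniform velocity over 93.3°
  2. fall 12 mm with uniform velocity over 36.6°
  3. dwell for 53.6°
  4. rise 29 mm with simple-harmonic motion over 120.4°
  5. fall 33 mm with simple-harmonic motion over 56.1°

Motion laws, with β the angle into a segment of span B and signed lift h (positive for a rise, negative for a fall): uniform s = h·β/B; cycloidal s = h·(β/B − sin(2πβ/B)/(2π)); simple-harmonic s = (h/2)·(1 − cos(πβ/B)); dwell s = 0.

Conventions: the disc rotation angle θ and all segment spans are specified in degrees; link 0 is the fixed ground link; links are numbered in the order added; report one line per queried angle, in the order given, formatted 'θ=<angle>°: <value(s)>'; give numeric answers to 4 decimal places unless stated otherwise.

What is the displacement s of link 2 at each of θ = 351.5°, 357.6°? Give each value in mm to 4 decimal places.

segment 1 (0° to 93.3°, uniform, h = 16) is passed completely: s = 0.0000 + (16) = 16.0000
segment 2 (93.3° to 129.9°, uniform, h = -12) is passed completely: s = 16.0000 + (-12) = 4.0000
segment 3 (129.9° to 183.5°, dwell): s unchanged at 4.0000
segment 4 (183.5° to 303.9°, simple-harmonic, h = 29) is passed completely: s = 4.0000 + (29) = 33.0000
θ = 351.5° falls in segment 5 (303.9° to 360°, simple-harmonic, h = -33): β = 351.5 − 303.9 = 47.6°, B = 56.1°; Δs = -33/2·(1 − cos(π·0.8485)) = -31.1658; s = 33.0000 − 31.1658 = 1.8342
θ = 357.6° falls in segment 5 (303.9° to 360°, simple-harmonic, h = -33): β = 357.6 − 303.9 = 53.7°, B = 56.1°; Δs = -33/2·(1 − cos(π·0.9572)) = -32.8512; s = 33.0000 − 32.8512 = 0.1488

θ=351.5°: 1.8342
θ=357.6°: 0.1488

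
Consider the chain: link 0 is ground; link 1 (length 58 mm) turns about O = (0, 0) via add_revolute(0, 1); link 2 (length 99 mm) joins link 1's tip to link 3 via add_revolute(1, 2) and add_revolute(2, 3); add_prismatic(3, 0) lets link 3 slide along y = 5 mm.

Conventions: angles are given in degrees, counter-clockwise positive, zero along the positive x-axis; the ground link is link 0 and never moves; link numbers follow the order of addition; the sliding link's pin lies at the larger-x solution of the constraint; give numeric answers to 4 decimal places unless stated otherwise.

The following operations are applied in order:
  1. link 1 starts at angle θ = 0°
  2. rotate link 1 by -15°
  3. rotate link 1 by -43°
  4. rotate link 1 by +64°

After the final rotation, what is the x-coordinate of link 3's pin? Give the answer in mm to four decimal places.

geometry: r = 58 mm, L = 99 mm, e = 5 mm; θ starts at 0°
rotate link 1 by -15°: θ ← 0° -15° = -15°
rotate link 1 by -43°: θ ← -15° -43° = -58°
rotate link 1 by +64°: θ ← -58° +64° = 6°
crank pin P = (r cos θ, r sin θ) = (57.682270, 6.062651)
h = r sin θ − e = 6.062651 − 5 = 1.062651
x = r cos θ + √(L² − h²) = 57.682270 + 98.994297 = 156.676567

156.6766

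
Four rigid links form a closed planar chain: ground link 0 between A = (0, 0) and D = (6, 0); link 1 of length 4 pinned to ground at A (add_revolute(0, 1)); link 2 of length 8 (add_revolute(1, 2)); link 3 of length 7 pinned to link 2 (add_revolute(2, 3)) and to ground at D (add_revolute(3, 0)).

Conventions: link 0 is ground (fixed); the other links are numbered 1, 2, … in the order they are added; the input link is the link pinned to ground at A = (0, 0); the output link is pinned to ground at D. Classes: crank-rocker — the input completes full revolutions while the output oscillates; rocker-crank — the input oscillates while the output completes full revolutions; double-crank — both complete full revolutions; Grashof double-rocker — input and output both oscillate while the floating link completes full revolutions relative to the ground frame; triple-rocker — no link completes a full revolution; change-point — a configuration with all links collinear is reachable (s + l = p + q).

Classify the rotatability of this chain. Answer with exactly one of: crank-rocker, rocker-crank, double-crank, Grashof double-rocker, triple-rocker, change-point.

lengths: ground=6, input=4, coupler=8, output=7
sorted: s=4 (shortest), l=8 (longest), p+q=13
s + l = 12 vs p + q = 13
s + l < p + q (Grashof) with shortest = input link → crank-rocker

crank-rocker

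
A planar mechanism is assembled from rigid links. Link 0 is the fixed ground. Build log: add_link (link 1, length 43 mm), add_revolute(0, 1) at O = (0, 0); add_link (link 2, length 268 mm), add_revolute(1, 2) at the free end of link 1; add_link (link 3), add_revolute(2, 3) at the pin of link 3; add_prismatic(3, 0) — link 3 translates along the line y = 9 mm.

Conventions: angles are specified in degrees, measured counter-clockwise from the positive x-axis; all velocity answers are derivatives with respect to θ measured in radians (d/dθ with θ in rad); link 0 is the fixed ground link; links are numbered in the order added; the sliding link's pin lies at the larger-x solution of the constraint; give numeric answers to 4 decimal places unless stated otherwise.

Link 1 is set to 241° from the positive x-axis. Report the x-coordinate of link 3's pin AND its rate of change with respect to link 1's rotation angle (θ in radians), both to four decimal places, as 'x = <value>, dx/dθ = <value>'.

geometry: r = 43 mm, L = 268 mm, e = 9 mm
crank pin P = (r cos θ, r sin θ) = (-20.846814, -37.608647)
h = r sin θ − e = -37.608647 − 9 = -46.608647
x = r cos θ + √(L² − h²) = -20.846814 + 263.915960 = 243.069146
dx/dθ = −r sin θ − h·r cos θ/√(L² − h²) (θ in radians; h = -46.608647) = 33.927014

x = 243.0691, dx/dθ = 33.9270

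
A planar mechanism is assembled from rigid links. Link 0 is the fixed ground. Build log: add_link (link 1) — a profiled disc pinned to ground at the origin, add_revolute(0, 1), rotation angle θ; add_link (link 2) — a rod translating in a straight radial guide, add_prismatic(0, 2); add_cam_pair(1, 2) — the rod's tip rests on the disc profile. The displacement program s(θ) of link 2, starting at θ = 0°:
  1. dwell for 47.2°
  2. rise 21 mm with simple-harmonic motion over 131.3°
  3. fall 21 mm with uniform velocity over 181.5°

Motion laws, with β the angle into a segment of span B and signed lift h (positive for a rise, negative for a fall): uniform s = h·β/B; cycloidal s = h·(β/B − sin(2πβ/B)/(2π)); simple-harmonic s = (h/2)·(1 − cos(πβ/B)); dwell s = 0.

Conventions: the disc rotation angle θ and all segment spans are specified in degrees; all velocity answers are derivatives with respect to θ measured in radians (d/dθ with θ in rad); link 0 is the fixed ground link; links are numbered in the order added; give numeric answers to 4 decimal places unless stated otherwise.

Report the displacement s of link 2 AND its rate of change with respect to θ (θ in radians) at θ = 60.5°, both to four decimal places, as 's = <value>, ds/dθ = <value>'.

seg 1 [0°–47.2°] dwell: s stays 0.0000
seg 2 [47.2°–178.5°] simple-harmonic, h=21: θ=60.5° here. β=13.3, B=131.3. 21/2·(1 − cos(π·0.1013)) = 0.5272 → s = 0.5272
velocity in seg [47.2°–178.5°] (simple-harmonic), θ in radians: β = 13.3° = 0.2321 rad, B = 131.3° = 2.2916 rad; ds/dθ = (πh/(2B)) sin(πβ/B) = (π·21/(2·2.2916)) sin(π·0.1013) = 4.503798 mm/rad

s = 0.5272, ds/dθ = 4.5038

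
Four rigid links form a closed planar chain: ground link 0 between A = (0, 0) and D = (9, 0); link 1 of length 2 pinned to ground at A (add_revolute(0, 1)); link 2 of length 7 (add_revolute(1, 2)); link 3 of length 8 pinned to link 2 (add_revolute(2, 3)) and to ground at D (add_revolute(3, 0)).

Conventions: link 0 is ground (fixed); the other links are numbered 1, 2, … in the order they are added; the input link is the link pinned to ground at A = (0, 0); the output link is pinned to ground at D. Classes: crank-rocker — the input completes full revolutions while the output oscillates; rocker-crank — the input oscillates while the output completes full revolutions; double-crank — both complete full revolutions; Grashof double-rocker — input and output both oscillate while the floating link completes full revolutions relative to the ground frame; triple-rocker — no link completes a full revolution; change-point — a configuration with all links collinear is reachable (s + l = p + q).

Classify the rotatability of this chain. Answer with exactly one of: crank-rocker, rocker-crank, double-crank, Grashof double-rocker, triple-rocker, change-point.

lengths: ground=9, input=2, coupler=7, output=8
sorted: s=2 (shortest), l=9 (longest), p+q=15
s + l = 11 vs p + q = 15
s + l < p + q (Grashof) with shortest = input link → crank-rocker

crank-rocker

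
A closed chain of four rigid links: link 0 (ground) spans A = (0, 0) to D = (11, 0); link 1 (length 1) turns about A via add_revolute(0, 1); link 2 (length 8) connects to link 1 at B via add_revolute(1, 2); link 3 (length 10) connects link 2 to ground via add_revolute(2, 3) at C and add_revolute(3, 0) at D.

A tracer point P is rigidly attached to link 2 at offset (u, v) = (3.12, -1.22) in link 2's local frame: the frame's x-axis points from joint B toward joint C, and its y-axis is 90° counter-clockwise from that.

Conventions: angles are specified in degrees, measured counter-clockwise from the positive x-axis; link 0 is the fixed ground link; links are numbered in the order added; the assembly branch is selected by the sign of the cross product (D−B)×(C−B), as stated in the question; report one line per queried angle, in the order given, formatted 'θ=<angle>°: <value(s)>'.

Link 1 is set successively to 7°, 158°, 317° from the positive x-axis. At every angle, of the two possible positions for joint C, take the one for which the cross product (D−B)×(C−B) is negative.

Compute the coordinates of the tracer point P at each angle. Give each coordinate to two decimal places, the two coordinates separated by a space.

A=(0,0), D=(11.00,0)
θ=7°: B = A + 1.00·(cos7°, sin7°) = (0.9925, 0.1219)
θ=7°: |BD| = 10.0082
θ=7°: circle(B,8.00) ∩ circle(D,10.00): a=3.2056, h=7.3297
θ=7°:   candidates: C₊=(4.2871,7.4120) cross=73.357; C₋=(4.1086,-7.2463) cross=-73.357
θ=7°:   branch - wants cross < 0 → take C=(4.1086,-7.2463) (cross=-73.357)
θ=7°: ex = (C−B)/|BC| = (0.3895,-0.9210); ey = (0.9210,0.3895)
θ=7°: P = B + 3.12·ex + -1.22·ey = (1.0842,-3.2269)
θ=158°: B = A + 1.00·(cos158°, sin158°) = (-0.9272, 0.3746)
θ=158°: |BD| = 11.9331
θ=158°: circle(B,8.00) ∩ circle(D,10.00): a=4.4581, h=6.6427
θ=158°:   candidates: C₊=(3.7373,6.8741) cross=79.268; C₋=(3.3202,-6.4047) cross=-79.268
θ=158°:   branch - wants cross < 0 → take C=(3.3202,-6.4047) (cross=-79.268)
θ=158°: ex = (C−B)/|BC| = (0.5309,-0.8474); ey = (0.8474,0.5309)
θ=158°: P = B + 3.12·ex + -1.22·ey = (-0.3046,-2.9171)
θ=317°: B = A + 1.00·(cos317°, sin317°) = (0.7314, -0.6820)
θ=317°: |BD| = 10.2913
θ=317°: circle(B,8.00) ∩ circle(D,10.00): a=3.3966, h=7.2432
θ=317°:   candidates: C₊=(3.6405,6.7703) cross=74.541; C₋=(4.6005,-7.6841) cross=-74.541
θ=317°:   branch - wants cross < 0 → take C=(4.6005,-7.6841) (cross=-74.541)
θ=317°: ex = (C−B)/|BC| = (0.4836,-0.8753); ey = (0.8753,0.4836)
θ=317°: P = B + 3.12·ex + -1.22·ey = (1.1725,-4.0029)

θ=7°: 1.08 -3.23
θ=158°: -0.30 -2.92
θ=317°: 1.17 -4.00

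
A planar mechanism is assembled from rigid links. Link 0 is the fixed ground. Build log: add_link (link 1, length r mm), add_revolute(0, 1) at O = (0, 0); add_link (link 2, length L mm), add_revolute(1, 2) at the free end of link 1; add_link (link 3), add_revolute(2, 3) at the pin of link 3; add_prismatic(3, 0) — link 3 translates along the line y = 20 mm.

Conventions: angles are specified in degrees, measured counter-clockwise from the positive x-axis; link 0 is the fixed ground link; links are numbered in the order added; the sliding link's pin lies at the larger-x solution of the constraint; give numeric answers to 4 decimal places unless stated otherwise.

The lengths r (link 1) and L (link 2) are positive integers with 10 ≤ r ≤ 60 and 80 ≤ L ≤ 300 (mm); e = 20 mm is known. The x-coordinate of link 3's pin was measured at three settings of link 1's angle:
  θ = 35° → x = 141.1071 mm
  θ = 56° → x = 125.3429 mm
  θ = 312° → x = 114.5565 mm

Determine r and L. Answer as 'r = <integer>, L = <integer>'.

constraint per measurement: (x − r cos θ)² + (r sin θ − e)² = L²
subtracting the θ₁ and θ₂ equations cancels the r² and L² terms:
r = (x₁² − x₂²) / (2[(x₁cos θ₁ + e sin θ₁) − (x₂cos θ₂ + e sin θ₂)]) = 52.0001 → r = 52
L² = (x₁ − r cos θ₁)² + (r sin θ₁ − e)² = 9801.0051 → L = 99.0000 → L = 99
check at θ₃=312°: x = 114.5565 (printed 114.5565) ✓

r = 52, L = 99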